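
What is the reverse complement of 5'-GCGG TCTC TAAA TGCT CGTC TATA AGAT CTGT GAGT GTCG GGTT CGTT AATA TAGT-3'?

Reading the sequence 3'→5' and pairing each base (A↔T, G↔C) gives the reverse complement directly.

5'-ACTATATTAACGAACCCGACACTCACAGATCTTATAGACGAGCATTTAGAGACCGC-3'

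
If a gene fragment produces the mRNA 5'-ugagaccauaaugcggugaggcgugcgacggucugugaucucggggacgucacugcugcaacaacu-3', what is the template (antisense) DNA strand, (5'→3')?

5′-AGTTGTTGCAGCAGTGACGTCCCCGAGATCACAGACCGTCGCACGCCTCACCGCATTATGGTCTCA-3′

Replace U with T to get the coding DNA strand: TGAGACCATAATGCGGTGAGGCGTGCGACGGTCTGTGATCTCGGGGACGTCACTGCTGCAACAACT. The template strand is its reverse complement (complement ACTCTGGTATTACGCCACTCCGCACGCTGCCAGACACTAGAGCCCCTGCAGTGACGACGTTGTTGA, then reverse).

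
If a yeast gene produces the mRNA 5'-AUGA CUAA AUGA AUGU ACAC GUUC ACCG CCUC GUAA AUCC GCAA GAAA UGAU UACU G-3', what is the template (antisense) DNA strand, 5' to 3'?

Replace U with T to get the coding DNA strand: ATGACTAAATGAATGTACACGTTCACCGCCTCGTAAATCCGCAAGAAATGATTACTG. The template strand is its reverse complement (complement TACTGATTTACTTACATGTGCAAGTGGCGGAGCATTTAGGCGTTCTTTACTAATGAC, then reverse).

5'-CAGTAATCATTTCTTGCGGATTTACGAGGCGGTGAACGTGTACATTCATTTAGTCAT-3'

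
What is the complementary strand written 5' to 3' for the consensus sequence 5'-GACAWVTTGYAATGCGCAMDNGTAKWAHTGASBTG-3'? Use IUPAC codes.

Standard pairs A↔T, G↔C; ambiguity codes pair Y↔R, M↔K, W↔W, S↔S, B↔V, D↔H, N↔N. Complement (CTGTWBAACRTTACGCGTKHNCATMWTDACTSVAC), then reverse for 5'→3'.

5'-CAVSTCADTWMTACNHKTGCGCATTRCAABWTGTC-3'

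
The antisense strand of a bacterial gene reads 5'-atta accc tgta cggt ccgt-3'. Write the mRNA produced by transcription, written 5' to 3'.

5′-ACGGACCGUACAGGGUUAAU-3′

The mRNA has the sequence of the coding strand (reverse complement of the template) with T→U. Reverse complement of ATTAACCCTGTACGGTCCGT is ACGGACCGTACAGGGTTAAT; then T→U.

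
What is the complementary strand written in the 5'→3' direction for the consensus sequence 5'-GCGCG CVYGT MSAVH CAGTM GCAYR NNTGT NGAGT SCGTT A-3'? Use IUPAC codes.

Standard pairs A↔T, G↔C; ambiguity codes pair R↔Y, M↔K, S↔S, H↔D, V↔B, N↔N. Complement (CGCGCGBRCAKSTBDGTCAKCGTRYNNACANCTCASGCAAT), then reverse for 5'→3'.

5'-TAACGSACTCNACANNYRTGCKACTGDBTSKACRBGCGCGC-3'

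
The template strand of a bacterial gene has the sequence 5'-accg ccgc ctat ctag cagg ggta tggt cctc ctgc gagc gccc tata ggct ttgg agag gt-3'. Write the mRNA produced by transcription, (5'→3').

5'-ACCUCUCCAAAGCCUAUAGGGCGCUCGCAGGAGGACCAUACCCCUGCUAGAUAGGCGGCGGU-3'

RNA polymerase reads the template 3'→5' and synthesizes mRNA 5'→3' by base-pairing (A→U, T→A, G↔C). The complement of the template is TGGCGGCGGATAGATCGTCCCCATACCAGGAGGACGCTCGCGGGATATCCGAAACCTCTCCA; antiparallel, so 5'→3' the coding strand is ACCTCTCCAAAGCCTATAGGGCGCTCGCAGGAGGACCATACCCCTGCTAGATAGGCGGCGGT. Replace T with U for the mRNA.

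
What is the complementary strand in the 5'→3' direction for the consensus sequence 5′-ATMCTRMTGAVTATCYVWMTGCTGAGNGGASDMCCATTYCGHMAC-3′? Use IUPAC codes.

Standard pairs A↔T, G↔C; ambiguity codes pair R↔Y, M↔K, W↔W, S↔S, D↔H, V↔B, N↔N. Complement (TAKGAYKACTBATAGRBWKACGACTCNCCTSHKGGTAARGCDKTG), then reverse for 5'→3'.

5′-GTKDCGRAATGGKHSTCCNCTCAGCAKWBRGATABTCAKYAGKAT-3′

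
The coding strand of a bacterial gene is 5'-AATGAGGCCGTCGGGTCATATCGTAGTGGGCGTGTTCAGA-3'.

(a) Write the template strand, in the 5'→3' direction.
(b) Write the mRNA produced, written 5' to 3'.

(a) 5'-TCTGAACACGCCCACTACGATATGACCCGACGGCCTCATT-3'
(b) 5'-AAUGAGGCCGUCGGGUCAUAUCGUAGUGGGCGUGUUCAGA-3'

(a) The template strand is the reverse complement of the coding strand: complement TTACTCCGGCAGCCCAGTATAGCATCACCCGCACAAGTCT, then reverse.
(b) mRNA matches the coding strand with T→U.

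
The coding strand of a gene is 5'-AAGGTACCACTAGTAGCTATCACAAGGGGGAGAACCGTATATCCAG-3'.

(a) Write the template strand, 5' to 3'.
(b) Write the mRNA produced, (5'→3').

(a) The template strand is the reverse complement of the coding strand: complement TTCCATGGTGATCATCGATAGTGTTCCCCCTCTTGGCATATAGGTC, then reverse.
(b) mRNA matches the coding strand with T→U.

(a) 5'-CTGGATATACGGTTCTCCCCCTTGTGATAGCTACTAGTGGTACCTT-3'
(b) 5'-AAGGUACCACUAGUAGCUAUCACAAGGGGGAGAACCGUAUAUCCAG-3'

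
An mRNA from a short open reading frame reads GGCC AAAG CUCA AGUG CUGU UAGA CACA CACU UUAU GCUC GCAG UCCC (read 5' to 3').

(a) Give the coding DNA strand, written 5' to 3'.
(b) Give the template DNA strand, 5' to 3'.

(a) The coding strand matches the mRNA with U→T.
(b) The template strand is the reverse complement of the coding strand.

(a) 5'-GGCCAAAGCTCAAGTGCTGTTAGACACACACTTTATGCTCGCAGTCCC-3'
(b) 5'-GGGACTGCGAGCATAAAGTGTGTGTCTAACAGCACTTGAGCTTTGGCC-3'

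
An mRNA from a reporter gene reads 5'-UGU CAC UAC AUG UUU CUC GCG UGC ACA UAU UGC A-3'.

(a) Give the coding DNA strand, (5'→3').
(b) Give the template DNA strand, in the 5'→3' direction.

(a) 5′-TGTCACTACATGTTTCTCGCGTGCACATATTGCA-3′
(b) 5'-TGCAATATGTGCACGCGAGAAACATGTAGTGACA-3'

(a) The coding strand matches the mRNA with U→T.
(b) The template strand is the reverse complement of the coding strand.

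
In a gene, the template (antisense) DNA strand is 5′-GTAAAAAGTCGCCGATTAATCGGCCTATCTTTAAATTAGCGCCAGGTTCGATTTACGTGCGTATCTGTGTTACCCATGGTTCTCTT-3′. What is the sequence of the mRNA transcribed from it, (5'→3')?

5'-AAGAGAACCAUGGGUAACACAGAUACGCACGUAAAUCGAACCUGGCGCUAAUUUAAAGAUAGGCCGAUUAAUCGGCGACUUUUUAC-3'

The mRNA has the sequence of the coding strand (reverse complement of the template) with T→U. Reverse complement of GTAAAAAGTCGCCGATTAATCGGCCTATCTTTAAATTAGCGCCAGGTTCGATTTACGTGCGTATCTGTGTTACCCATGGTTCTCTT is AAGAGAACCATGGGTAACACAGATACGCACGTAAATCGAACCTGGCGCTAATTTAAAGATAGGCCGATTAATCGGCGACTTTTTAC; then T→U.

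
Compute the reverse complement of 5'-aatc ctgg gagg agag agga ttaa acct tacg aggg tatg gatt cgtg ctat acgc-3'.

5'-GCGTATAGCACGAATCCATACCCTCGTAAGGTTTAATCCTCTCTCCTCCCAGGATT-3'

Complement each base (A↔T, G↔C): TTAGGACCCTCCTCTCTCCTAATTTGGAATGCTCCCATACCTAAGCACGATATGCG. Then reverse.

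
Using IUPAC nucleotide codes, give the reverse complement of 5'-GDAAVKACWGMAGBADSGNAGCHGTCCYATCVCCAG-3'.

5'-CTGGBGATRGGACDGCTNCSHTVCTKCWGTMBTTHC-3'

Standard pairs A↔T, G↔C; ambiguity codes pair Y↔R, M↔K, W↔W, S↔S, B↔V, D↔H, N↔N. Complement (CHTTBMTGWCKTCVTHSCNTCGDCAGGRTAGBGGTC), then reverse for 5'→3'.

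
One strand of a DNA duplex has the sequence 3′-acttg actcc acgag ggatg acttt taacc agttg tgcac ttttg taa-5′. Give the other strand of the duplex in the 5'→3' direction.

The strand is given 3'→5', so its complement runs 5'→3' in the same left-to-right order: pair each base A↔T, G↔C.

5'-TGAACTGAGGTGCTCCCTACTGAAAATTGGTCAACACGTGAAAACATT-3'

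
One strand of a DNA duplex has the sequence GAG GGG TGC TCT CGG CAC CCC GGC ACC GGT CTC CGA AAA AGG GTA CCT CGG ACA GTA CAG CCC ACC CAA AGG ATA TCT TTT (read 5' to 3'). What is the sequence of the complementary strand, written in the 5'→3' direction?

5'-AAAAGATATCCTTTGGGTGGGCTGTACTGTCCGAGGTACCCTTTTTCGGAGACCGGTGCCGGGGTGCCGAGAGCACCCCTC-3'

Pairing A↔T and G↔C gives CTCCCCACGAGAGCCGTGGGGCCGTGGCCAGAGGCTTTTTCCCATGGAGCCTGTCATGTCGGGTGGGTTTCCTATAGAAAA, running 3'→5'. Reverse for the 5'→3' convention.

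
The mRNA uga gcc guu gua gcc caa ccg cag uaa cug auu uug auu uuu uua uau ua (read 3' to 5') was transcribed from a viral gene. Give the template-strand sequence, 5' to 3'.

Written 5'→3' the mRNA is AUUAUAUUUUUUUAGUUUUAGUCAAUGACGCCAACCCGAUGUUGCCGAGU, so the coding DNA strand is ATTATATTTTTTTAGTTTTAGTCAATGACGCCAACCCGATGTTGCCGAGT. The template is its reverse complement.

5'-ACTCGGCAACATCGGGTTGGCGTCATTGACTAAAACTAAAAAAATATAAT-3'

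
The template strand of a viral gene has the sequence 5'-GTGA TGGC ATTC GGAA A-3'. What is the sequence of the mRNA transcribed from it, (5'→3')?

5'-UUUCCGAAUGCCAUCAC-3'

RNA polymerase reads the template 3'→5' and synthesizes mRNA 5'→3' by base-pairing (A→U, T→A, G↔C). The complement of the template is CACTACCGTAAGCCTTT; antiparallel, so 5'→3' the coding strand is TTTCCGAATGCCATCAC. Replace T with U for the mRNA.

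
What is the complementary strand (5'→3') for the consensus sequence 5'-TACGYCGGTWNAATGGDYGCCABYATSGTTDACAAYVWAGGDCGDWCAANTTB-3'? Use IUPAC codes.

5'-VAANTTGWHCGHCCTWBRTTGTHAACSATRVTGGCRHCCATTNWACCGRCGTA-3'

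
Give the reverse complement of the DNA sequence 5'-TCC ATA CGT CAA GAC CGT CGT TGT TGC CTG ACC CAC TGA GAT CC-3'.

Complement each base (A↔T, G↔C): AGGTATGCAGTTCTGGCAGCAACAACGGACTGGGTGACTCTAGG. Then reverse.

5'-GGATCTCAGTGGGTCAGGCAACAACGACGGTCTTGACGTATGGA-3'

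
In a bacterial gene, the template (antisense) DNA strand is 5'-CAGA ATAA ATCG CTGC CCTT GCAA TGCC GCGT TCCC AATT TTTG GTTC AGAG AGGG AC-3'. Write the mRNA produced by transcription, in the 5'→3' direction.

5'-GUCCCUCUCUGAACCAAAAAUUGGGAACGCGGCAUUGCAAGGGCAGCGAUUUAUUCUG-3'

The mRNA has the sequence of the coding strand (reverse complement of the template) with T→U. Reverse complement of CAGAATAAATCGCTGCCCTTGCAATGCCGCGTTCCCAATTTTTGGTTCAGAGAGGGAC is GTCCCTCTCTGAACCAAAAATTGGGAACGCGGCATTGCAAGGGCAGCGATTTATTCTG; then T→U.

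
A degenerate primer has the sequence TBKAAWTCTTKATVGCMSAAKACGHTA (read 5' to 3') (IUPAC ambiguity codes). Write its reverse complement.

5'-TADCGTMTTSKGCBATMAAGAWTTMVA-3'

Standard pairs A↔T, G↔C; ambiguity codes pair M↔K, W↔W, S↔S, B↔V, H↔D. Complement (AVMTTWAGAAMTABCGKSTTMTGCDAT), then reverse for 5'→3'.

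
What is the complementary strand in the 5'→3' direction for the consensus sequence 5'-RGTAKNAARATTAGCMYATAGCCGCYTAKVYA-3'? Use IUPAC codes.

Standard pairs A↔T, G↔C; ambiguity codes pair R↔Y, M↔K, V↔B, N↔N. Complement (YCATMNTTYTAATCGKRTATCGGCGRATMBRT), then reverse for 5'→3'.

5'-TRBMTARGCGGCTATRKGCTAATYTTNMTACY-3'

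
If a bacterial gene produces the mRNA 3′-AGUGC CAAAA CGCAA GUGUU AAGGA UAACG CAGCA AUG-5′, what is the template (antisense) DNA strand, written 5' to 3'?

Written 5'→3' the mRNA is GUAACGACGCAAUAGGAAUUGUGAACGCAAAACCGUGA, so the coding DNA strand is GTAACGACGCAATAGGAATTGTGAACGCAAAACCGTGA. The template is its reverse complement.

5'-TCACGGTTTTGCGTTCACAATTCCTATTGCGTCGTTAC-3'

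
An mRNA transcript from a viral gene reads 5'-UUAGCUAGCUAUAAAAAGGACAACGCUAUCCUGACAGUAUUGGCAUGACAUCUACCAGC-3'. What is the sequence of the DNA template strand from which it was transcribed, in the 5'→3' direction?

Replace U with T to get the coding DNA strand: TTAGCTAGCTATAAAAAGGACAACGCTATCCTGACAGTATTGGCATGACATCTACCAGC. The template strand is its reverse complement (complement AATCGATCGATATTTTTCCTGTTGCGATAGGACTGTCATAACCGTACTGTAGATGGTCG, then reverse).

5'-GCTGGTAGATGTCATGCCAATACTGTCAGGATAGCGTTGTCCTTTTTATAGCTAGCTAA-3'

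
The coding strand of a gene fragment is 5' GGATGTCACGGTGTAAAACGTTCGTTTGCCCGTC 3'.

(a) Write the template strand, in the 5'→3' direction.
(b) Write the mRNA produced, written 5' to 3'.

(a) 5'-GACGGGCAAACGAACGTTTTACACCGTGACATCC-3'
(b) 5'-GGAUGUCACGGUGUAAAACGUUCGUUUGCCCGUC-3'

(a) The template strand is the reverse complement of the coding strand: complement CCTACAGTGCCACATTTTGCAAGCAAACGGGCAG, then reverse.
(b) mRNA matches the coding strand with T→U.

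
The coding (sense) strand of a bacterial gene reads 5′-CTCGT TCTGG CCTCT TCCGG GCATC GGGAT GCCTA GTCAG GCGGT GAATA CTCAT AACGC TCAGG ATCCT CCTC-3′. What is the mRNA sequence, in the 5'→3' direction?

mRNA has the coding-strand sequence with U in place of T.

5'-CUCGUUCUGGCCUCUUCCGGGCAUCGGGAUGCCUAGUCAGGCGGUGAAUACUCAUAACGCUCAGGAUCCUCCUC-3'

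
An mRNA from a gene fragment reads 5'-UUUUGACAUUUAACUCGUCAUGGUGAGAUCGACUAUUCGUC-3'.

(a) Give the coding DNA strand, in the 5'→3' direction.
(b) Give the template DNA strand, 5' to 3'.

(a) The coding strand matches the mRNA with U→T.
(b) The template strand is the reverse complement of the coding strand.

(a) 5'-TTTTGACATTTAACTCGTCATGGTGAGATCGACTATTCGTC-3'
(b) 5′-GACGAATAGTCGATCTCACCATGACGAGTTAAATGTCAAAA-3′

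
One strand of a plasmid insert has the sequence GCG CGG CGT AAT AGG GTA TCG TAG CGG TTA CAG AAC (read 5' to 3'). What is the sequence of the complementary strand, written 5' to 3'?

5'-GTTCTGTAACCGCTACGATACCCTATTACGCCGCGC-3'

The complement of GCGCGGCGTAATAGGGTATCGTAGCGGTTACAGAAC is CGCGCCGCATTATCCCATAGCATCGCCAATGTCTTG (A↔T, G↔C). DNA strands are antiparallel, so the complementary strand runs 3'→5'; reversing gives the 5'→3' form.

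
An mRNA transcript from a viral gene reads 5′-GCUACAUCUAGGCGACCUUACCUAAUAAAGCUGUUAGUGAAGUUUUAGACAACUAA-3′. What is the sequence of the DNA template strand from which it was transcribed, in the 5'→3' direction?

5'-TTAGTTGTCTAAAACTTCACTAACAGCTTTATTAGGTAAGGTCGCCTAGATGTAGC-3'

Replace U with T to get the coding DNA strand: GCTACATCTAGGCGACCTTACCTAATAAAGCTGTTAGTGAAGTTTTAGACAACTAA. The template strand is its reverse complement (complement CGATGTAGATCCGCTGGAATGGATTATTTCGACAATCACTTCAAAATCTGTTGATT, then reverse).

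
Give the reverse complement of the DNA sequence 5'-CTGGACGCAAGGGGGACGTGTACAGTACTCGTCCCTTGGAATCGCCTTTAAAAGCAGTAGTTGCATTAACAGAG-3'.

5'-CTCTGTTAATGCAACTACTGCTTTTAAAGGCGATTCCAAGGGACGAGTACTGTACACGTCCCCCTTGCGTCCAG-3'

Complement each base (A↔T, G↔C): GACCTGCGTTCCCCCTGCACATGTCATGAGCAGGGAACCTTAGCGGAAATTTTCGTCATCAACGTAATTGTCTC. Then reverse.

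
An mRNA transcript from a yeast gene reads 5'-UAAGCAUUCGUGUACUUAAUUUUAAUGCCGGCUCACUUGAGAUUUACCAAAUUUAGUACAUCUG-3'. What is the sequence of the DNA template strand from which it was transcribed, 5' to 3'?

Replace U with T to get the coding DNA strand: TAAGCATTCGTGTACTTAATTTTAATGCCGGCTCACTTGAGATTTACCAAATTTAGTACATCTG. The template strand is its reverse complement (complement ATTCGTAAGCACATGAATTAAAATTACGGCCGAGTGAACTCTAAATGGTTTAAATCATGTAGAC, then reverse).

5'-CAGATGTACTAAATTTGGTAAATCTCAAGTGAGCCGGCATTAAAATTAAGTACACGAATGCTTA-3'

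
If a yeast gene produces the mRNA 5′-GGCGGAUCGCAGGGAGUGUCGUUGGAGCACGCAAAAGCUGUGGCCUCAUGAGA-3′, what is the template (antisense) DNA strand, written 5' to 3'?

5'-TCTCATGAGGCCACAGCTTTTGCGTGCTCCAACGACACTCCCTGCGATCCGCC-3'

Replace U with T to get the coding DNA strand: GGCGGATCGCAGGGAGTGTCGTTGGAGCACGCAAAAGCTGTGGCCTCATGAGA. The template strand is its reverse complement (complement CCGCCTAGCGTCCCTCACAGCAACCTCGTGCGTTTTCGACACCGGAGTACTCT, then reverse).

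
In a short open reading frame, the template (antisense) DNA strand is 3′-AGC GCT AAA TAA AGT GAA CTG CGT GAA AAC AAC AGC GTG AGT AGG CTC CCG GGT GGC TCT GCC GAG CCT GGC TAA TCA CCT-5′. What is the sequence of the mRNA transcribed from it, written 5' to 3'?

5'-UCGCGAUUUAUUUCACUUGACGCACUUUUGUUGUCGCACUCAUCCGAGGGCCCACCGAGACGGCUCGGACCGAUUAGUGGA-3'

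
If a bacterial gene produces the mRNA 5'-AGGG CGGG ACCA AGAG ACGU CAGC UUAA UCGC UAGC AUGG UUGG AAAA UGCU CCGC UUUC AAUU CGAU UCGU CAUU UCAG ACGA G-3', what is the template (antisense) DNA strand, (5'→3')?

5′-CTCGTCTGAAATGACGAATCGAATTGAAAGCGGAGCATTTTCCAACCATGCTAGCGATTAAGCTGACGTCTCTTGGTCCCGCCCT-3′

Replace U with T to get the coding DNA strand: AGGGCGGGACCAAGAGACGTCAGCTTAATCGCTAGCATGGTTGGAAAATGCTCCGCTTTCAATTCGATTCGTCATTTCAGACGAG. The template strand is its reverse complement (complement TCCCGCCCTGGTTCTCTGCAGTCGAATTAGCGATCGTACCAACCTTTTACGAGGCGAAAGTTAAGCTAAGCAGTAAAGTCTGCTC, then reverse).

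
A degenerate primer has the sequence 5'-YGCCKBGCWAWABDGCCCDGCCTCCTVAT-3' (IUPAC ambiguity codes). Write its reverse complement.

5'-ATBAGGAGGCHGGGCHVTWTWGCVMGGCR-3'

Standard pairs A↔T, G↔C; ambiguity codes pair Y↔R, K↔M, W↔W, B↔V, D↔H. Complement (RCGGMVCGWTWTVHCGGGHCGGAGGABTA), then reverse for 5'→3'.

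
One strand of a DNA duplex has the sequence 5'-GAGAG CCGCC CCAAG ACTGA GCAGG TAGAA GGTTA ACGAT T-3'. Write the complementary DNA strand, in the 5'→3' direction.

Pairing A↔T and G↔C gives CTCTCGGCGGGGTTCTGACTCGTCCATCTTCCAATTGCTAA, running 3'→5'. Reverse for the 5'→3' convention.

5′-AATCGTTAACCTTCTACCTGCTCAGTCTTGGGGCGGCTCTC-3′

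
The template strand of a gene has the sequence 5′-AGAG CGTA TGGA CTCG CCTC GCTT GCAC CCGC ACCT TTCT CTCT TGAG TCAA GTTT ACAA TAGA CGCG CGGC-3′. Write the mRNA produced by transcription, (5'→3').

5'-GCCGCGCGUCUAUUGUAAACUUGACUCAAGAGAGAAAGGUGCGGGUGCAAGCGAGGCGAGUCCAUACGCUCU-3'

RNA polymerase reads the template 3'→5' and synthesizes mRNA 5'→3' by base-pairing (A→U, T→A, G↔C). The complement of the template is TCTCGCATACCTGAGCGGAGCGAACGTGGGCGTGGAAAGAGAGAACTCAGTTCAAATGTTATCTGCGCGCCG; antiparallel, so 5'→3' the coding strand is GCCGCGCGTCTATTGTAAACTTGACTCAAGAGAGAAAGGTGCGGGTGCAAGCGAGGCGAGTCCATACGCTCT. Replace T with U for the mRNA.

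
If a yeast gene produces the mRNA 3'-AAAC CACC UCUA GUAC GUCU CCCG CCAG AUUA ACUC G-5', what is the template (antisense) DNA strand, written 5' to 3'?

5'-TTTGGTGGAGATCATGCAGAGGGCGGTCTAATTGAGC-3'

Written 5'→3' the mRNA is GCUCAAUUAGACCGCCCUCUGCAUGAUCUCCACCAAA, so the coding DNA strand is GCTCAATTAGACCGCCCTCTGCATGATCTCCACCAAA. The template is its reverse complement.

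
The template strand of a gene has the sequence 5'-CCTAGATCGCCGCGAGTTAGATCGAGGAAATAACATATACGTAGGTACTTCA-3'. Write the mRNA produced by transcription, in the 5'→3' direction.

RNA polymerase reads the template 3'→5' and synthesizes mRNA 5'→3' by base-pairing (A→U, T→A, G↔C). The complement of the template is GGATCTAGCGGCGCTCAATCTAGCTCCTTTATTGTATATGCATCCATGAAGT; antiparallel, so 5'→3' the coding strand is TGAAGTACCTACGTATATGTTATTTCCTCGATCTAACTCGCGGCGATCTAGG. Replace T with U for the mRNA.

5′-UGAAGUACCUACGUAUAUGUUAUUUCCUCGAUCUAACUCGCGGCGAUCUAGG-3′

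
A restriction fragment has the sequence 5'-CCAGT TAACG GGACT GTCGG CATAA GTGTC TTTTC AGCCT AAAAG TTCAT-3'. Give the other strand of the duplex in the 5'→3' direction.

5'-ATGAACTTTTAGGCTGAAAAGACACTTATGCCGACAGTCCCGTTAACTGG-3'

Pairing A↔T and G↔C gives GGTCAATTGCCCTGACAGCCGTATTCACAGAAAAGTCGGATTTTCAAGTA, running 3'→5'. Reverse for the 5'→3' convention.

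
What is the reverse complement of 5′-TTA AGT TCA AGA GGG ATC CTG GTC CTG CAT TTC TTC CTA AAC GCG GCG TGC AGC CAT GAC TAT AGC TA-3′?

Reading the sequence 3'→5' and pairing each base (A↔T, G↔C) gives the reverse complement directly.

5'-TAGCTATAGTCATGGCTGCACGCCGCGTTTAGGAAGAAATGCAGGACCAGGATCCCTCTTGAACTTAA-3'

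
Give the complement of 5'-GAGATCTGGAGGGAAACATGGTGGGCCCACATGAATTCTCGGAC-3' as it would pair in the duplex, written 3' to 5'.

3'-CTCTAGACCTCCCTTTGTACCACCCGGGTGTACTTAAGAGCCTG-5'

Base-pairing A↔T, G↔C gives the complement. The complementary strand is antiparallel, so paired with a 5'→3' strand it runs 3'→5'.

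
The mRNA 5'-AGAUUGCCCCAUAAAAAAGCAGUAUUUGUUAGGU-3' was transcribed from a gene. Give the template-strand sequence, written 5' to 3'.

5'-ACCTAACAAATACTGCTTTTTTATGGGGCAATCT-3'

Replace U with T to get the coding DNA strand: AGATTGCCCCATAAAAAAGCAGTATTTGTTAGGT. The template strand is its reverse complement (complement TCTAACGGGGTATTTTTTCGTCATAAACAATCCA, then reverse).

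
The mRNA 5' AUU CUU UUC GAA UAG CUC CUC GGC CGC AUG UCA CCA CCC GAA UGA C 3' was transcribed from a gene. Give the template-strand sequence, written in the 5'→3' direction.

5'-GTCATTCGGGTGGTGACATGCGGCCGAGGAGCTATTCGAAAAGAAT-3'

Replace U with T to get the coding DNA strand: ATTCTTTTCGAATAGCTCCTCGGCCGCATGTCACCACCCGAATGAC. The template strand is its reverse complement (complement TAAGAAAAGCTTATCGAGGAGCCGGCGTACAGTGGTGGGCTTACTG, then reverse).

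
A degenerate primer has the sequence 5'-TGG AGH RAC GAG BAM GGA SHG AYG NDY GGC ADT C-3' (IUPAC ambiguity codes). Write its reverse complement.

Standard pairs A↔T, G↔C; ambiguity codes pair R↔Y, M↔K, S↔S, B↔V, D↔H, N↔N. Complement (ACCTCDYTGCTCVTKCCTSDCTRCNHRCCGTHAG), then reverse for 5'→3'.

5′-GAHTGCCRHNCRTCDSTCCKTVCTCGTYDCTCCA-3′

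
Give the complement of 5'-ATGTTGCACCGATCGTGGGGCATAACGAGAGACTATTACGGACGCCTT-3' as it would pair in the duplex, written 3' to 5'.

Base-pairing A↔T, G↔C gives the complement. The complementary strand is antiparallel, so paired with a 5'→3' strand it runs 3'→5'.

3'-TACAACGTGGCTAGCACCCCGTATTGCTCTCTGATAATGCCTGCGGAA-5'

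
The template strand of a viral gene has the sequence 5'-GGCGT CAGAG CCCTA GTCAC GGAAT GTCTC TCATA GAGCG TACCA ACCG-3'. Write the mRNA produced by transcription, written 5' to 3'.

5'-CGGUUGGUACGCUCUAUGAGAGACAUUCCGUGACUAGGGCUCUGACGCC-3'

RNA polymerase reads the template 3'→5' and synthesizes mRNA 5'→3' by base-pairing (A→U, T→A, G↔C). The complement of the template is CCGCAGTCTCGGGATCAGTGCCTTACAGAGAGTATCTCGCATGGTTGGC; antiparallel, so 5'→3' the coding strand is CGGTTGGTACGCTCTATGAGAGACATTCCGTGACTAGGGCTCTGACGCC. Replace T with U for the mRNA.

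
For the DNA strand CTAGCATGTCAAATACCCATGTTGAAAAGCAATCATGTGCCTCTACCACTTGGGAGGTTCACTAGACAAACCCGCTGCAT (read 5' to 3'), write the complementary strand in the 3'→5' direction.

3'-GATCGTACAGTTTATGGGTACAACTTTTCGTTAGTACACGGAGATGGTGAACCCTCCAAGTGATCTGTTTGGGCGACGTA-5'

Base-pairing A↔T, G↔C gives the complement. The complementary strand is antiparallel, so paired with a 5'→3' strand it runs 3'→5'.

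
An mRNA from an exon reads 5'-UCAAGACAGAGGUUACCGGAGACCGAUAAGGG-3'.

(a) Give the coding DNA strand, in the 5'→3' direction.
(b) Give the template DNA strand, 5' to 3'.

(a) 5'-TCAAGACAGAGGTTACCGGAGACCGATAAGGG-3'
(b) 5'-CCCTTATCGGTCTCCGGTAACCTCTGTCTTGA-3'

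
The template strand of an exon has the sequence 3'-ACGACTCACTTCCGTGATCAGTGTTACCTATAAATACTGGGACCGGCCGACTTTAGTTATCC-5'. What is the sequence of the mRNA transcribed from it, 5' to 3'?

5′-UGCUGAGUGAAGGCACUAGUCACAAUGGAUAUUUAUGACCCUGGCCGGCUGAAAUCAAUAGG-3′

Reading the template 3'→5' as shown, RNA polymerase pairs each base (A→U, T→A, G↔C) to build mRNA 5'→3' directly.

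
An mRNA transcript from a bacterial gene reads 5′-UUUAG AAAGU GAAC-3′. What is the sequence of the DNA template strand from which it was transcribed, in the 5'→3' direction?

5′-GTTCACTTTCTAAA-3′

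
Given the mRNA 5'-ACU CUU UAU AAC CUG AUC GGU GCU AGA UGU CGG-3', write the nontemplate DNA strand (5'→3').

The coding DNA strand has the same 5'→3' sequence as the mRNA with U replaced by T.

5'-ACTCTTTATAACCTGATCGGTGCTAGATGTCGG-3'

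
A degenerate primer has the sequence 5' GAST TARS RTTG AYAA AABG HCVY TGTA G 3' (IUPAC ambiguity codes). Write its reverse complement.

5′-CTACARBGDCVTTTTRTCAAYSYTAASTC-3′

Standard pairs A↔T, G↔C; ambiguity codes pair R↔Y, S↔S, B↔V, H↔D. Complement (CTSAATYSYAACTRTTTTVCDGBRACATC), then reverse for 5'→3'.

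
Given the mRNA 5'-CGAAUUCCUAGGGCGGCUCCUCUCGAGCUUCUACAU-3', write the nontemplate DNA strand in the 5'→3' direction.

The coding DNA strand has the same 5'→3' sequence as the mRNA with U replaced by T.

5'-CGAATTCCTAGGGCGGCTCCTCTCGAGCTTCTACAT-3'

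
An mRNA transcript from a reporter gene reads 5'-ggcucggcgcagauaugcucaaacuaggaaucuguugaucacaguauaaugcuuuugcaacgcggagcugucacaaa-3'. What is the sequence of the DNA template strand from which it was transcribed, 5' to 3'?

Replace U with T to get the coding DNA strand: GGCTCGGCGCAGATATGCTCAAACTAGGAATCTGTTGATCACAGTATAATGCTTTTGCAACGCGGAGCTGTCACAAA. The template strand is its reverse complement (complement CCGAGCCGCGTCTATACGAGTTTGATCCTTAGACAACTAGTGTCATATTACGAAAACGTTGCGCCTCGACAGTGTTT, then reverse).

5'-TTTGTGACAGCTCCGCGTTGCAAAAGCATTATACTGTGATCAACAGATTCCTAGTTTGAGCATATCTGCGCCGAGCC-3'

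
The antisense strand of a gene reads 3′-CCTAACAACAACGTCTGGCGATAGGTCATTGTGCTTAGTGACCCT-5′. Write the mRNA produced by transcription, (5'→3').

5'-GGAUUGUUGUUGCAGACCGCUAUCCAGUAACACGAAUCACUGGGA-3'

Reading the template 3'→5' as shown, RNA polymerase pairs each base (A→U, T→A, G↔C) to build mRNA 5'→3' directly.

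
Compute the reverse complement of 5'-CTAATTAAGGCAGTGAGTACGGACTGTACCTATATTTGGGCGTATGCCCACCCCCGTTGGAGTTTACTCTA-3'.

Complement each base (A↔T, G↔C): GATTAATTCCGTCACTCATGCCTGACATGGATATAAACCCGCATACGGGTGGGGGCAACCTCAAATGAGAT. Then reverse.

5'-TAGAGTAAACTCCAACGGGGGTGGGCATACGCCCAAATATAGGTACAGTCCGTACTCACTGCCTTAATTAG-3'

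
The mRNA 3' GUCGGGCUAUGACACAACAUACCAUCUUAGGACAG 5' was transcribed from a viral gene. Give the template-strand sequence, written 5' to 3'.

Written 5'→3' the mRNA is GACAGGAUUCUACCAUACAACACAGUAUCGGGCUG, so the coding DNA strand is GACAGGATTCTACCATACAACACAGTATCGGGCTG. The template is its reverse complement.

5'-CAGCCCGATACTGTGTTGTATGGTAGAATCCTGTC-3'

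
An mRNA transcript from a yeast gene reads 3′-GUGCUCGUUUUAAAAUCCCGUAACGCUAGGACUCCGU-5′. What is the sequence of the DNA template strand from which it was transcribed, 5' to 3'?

Written 5'→3' the mRNA is UGCCUCAGGAUCGCAAUGCCCUAAAAUUUUGCUCGUG, so the coding DNA strand is TGCCTCAGGATCGCAATGCCCTAAAATTTTGCTCGTG. The template is its reverse complement.

5'-CACGAGCAAAATTTTAGGGCATTGCGATCCTGAGGCA-3'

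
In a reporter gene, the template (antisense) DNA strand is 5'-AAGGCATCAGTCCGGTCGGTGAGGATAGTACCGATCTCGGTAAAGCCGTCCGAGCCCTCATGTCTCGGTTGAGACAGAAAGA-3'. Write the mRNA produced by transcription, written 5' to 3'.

5'-UCUUUCUGUCUCAACCGAGACAUGAGGGCUCGGACGGCUUUACCGAGAUCGGUACUAUCCUCACCGACCGGACUGAUGCCUU-3'

RNA polymerase reads the template 3'→5' and synthesizes mRNA 5'→3' by base-pairing (A→U, T→A, G↔C). The complement of the template is TTCCGTAGTCAGGCCAGCCACTCCTATCATGGCTAGAGCCATTTCGGCAGGCTCGGGAGTACAGAGCCAACTCTGTCTTTCT; antiparallel, so 5'→3' the coding strand is TCTTTCTGTCTCAACCGAGACATGAGGGCTCGGACGGCTTTACCGAGATCGGTACTATCCTCACCGACCGGACTGATGCCTT. Replace T with U for the mRNA.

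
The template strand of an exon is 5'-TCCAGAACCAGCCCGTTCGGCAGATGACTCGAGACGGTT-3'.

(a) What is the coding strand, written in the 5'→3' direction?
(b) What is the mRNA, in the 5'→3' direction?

(a) 5'-AACCGTCTCGAGTCATCTGCCGAACGGGCTGGTTCTGGA-3'
(b) 5′-AACCGUCUCGAGUCAUCUGCCGAACGGGCUGGUUCUGGA-3′

(a) The coding strand is the reverse complement of the template: complement AGGTCTTGGTCGGGCAAGCCGTCTACTGAGCTCTGCCAA, then reverse.
(b) mRNA has the coding-strand sequence with T→U.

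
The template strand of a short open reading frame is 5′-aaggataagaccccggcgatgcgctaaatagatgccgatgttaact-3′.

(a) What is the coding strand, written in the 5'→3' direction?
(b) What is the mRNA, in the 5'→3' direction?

(a) The coding strand is the reverse complement of the template: complement TTCCTATTCTGGGGCCGCTACGCGATTTATCTACGGCTACAATTGA, then reverse.
(b) mRNA has the coding-strand sequence with T→U.

(a) 5'-AGTTAACATCGGCATCTATTTAGCGCATCGCCGGGGTCTTATCCTT-3'
(b) 5'-AGUUAACAUCGGCAUCUAUUUAGCGCAUCGCCGGGGUCUUAUCCUU-3'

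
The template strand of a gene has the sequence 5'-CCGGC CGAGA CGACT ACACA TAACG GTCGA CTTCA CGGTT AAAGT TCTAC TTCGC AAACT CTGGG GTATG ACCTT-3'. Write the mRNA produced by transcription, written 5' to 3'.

5'-AAGGUCAUACCCCAGAGUUUGCGAAGUAGAACUUUAACCGUGAAGUCGACCGUUAUGUGUAGUCGUCUCGGCCGG-3'

RNA polymerase reads the template 3'→5' and synthesizes mRNA 5'→3' by base-pairing (A→U, T→A, G↔C). The complement of the template is GGCCGGCTCTGCTGATGTGTATTGCCAGCTGAAGTGCCAATTTCAAGATGAAGCGTTTGAGACCCCATACTGGAA; antiparallel, so 5'→3' the coding strand is AAGGTCATACCCCAGAGTTTGCGAAGTAGAACTTTAACCGTGAAGTCGACCGTTATGTGTAGTCGTCTCGGCCGG. Replace T with U for the mRNA.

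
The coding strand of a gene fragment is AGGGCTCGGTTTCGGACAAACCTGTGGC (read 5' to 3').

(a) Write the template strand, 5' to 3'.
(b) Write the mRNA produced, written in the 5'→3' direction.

(a) The template strand is the reverse complement of the coding strand: complement TCCCGAGCCAAAGCCTGTTTGGACACCG, then reverse.
(b) mRNA matches the coding strand with T→U.

(a) 5'-GCCACAGGTTTGTCCGAAACCGAGCCCT-3'
(b) 5'-AGGGCUCGGUUUCGGACAAACCUGUGGC-3'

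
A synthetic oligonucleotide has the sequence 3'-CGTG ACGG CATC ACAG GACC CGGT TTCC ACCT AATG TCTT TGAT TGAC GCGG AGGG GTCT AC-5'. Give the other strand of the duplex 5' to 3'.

The strand is given 3'→5', so its complement runs 5'→3' in the same left-to-right order: pair each base A↔T, G↔C.

5'-GCACTGCCGTAGTGTCCTGGGCCAAAGGTGGATTACAGAAACTAACTGCGCCTCCCCAGATG-3'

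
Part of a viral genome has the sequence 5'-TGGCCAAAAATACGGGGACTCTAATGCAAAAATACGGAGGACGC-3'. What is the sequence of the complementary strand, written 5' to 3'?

5'-GCGTCCTCCGTATTTTTGCATTAGAGTCCCCGTATTTTTGGCCA-3'

The complement of TGGCCAAAAATACGGGGACTCTAATGCAAAAATACGGAGGACGC is ACCGGTTTTTATGCCCCTGAGATTACGTTTTTATGCCTCCTGCG (A↔T, G↔C). DNA strands are antiparallel, so the complementary strand runs 3'→5'; reversing gives the 5'→3' form.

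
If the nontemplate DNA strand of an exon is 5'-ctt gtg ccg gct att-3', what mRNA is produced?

mRNA has the coding-strand sequence with U in place of T.

5'-CUUGUGCCGGCUAUU-3'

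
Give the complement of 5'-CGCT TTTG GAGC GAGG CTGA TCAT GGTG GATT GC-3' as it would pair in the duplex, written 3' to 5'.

Base-pairing A↔T, G↔C gives the complement. The complementary strand is antiparallel, so paired with a 5'→3' strand it runs 3'→5'.

3′-GCGAAAACCTCGCTCCGACTAGTACCACCTAACG-5′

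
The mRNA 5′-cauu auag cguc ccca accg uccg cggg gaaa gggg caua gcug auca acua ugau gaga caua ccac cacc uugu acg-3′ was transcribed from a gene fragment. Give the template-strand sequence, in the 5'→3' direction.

Replace U with T to get the coding DNA strand: CATTATAGCGTCCCCAACCGTCCGCGGGGAAAGGGGCATAGCTGATCAACTATGATGAGACATACCACCACCTTGTACG. The template strand is its reverse complement (complement GTAATATCGCAGGGGTTGGCAGGCGCCCCTTTCCCCGTATCGACTAGTTGATACTACTCTGTATGGTGGTGGAACATGC, then reverse).

5'-CGTACAAGGTGGTGGTATGTCTCATCATAGTTGATCAGCTATGCCCCTTTCCCCGCGGACGGTTGGGGACGCTATAATG-3'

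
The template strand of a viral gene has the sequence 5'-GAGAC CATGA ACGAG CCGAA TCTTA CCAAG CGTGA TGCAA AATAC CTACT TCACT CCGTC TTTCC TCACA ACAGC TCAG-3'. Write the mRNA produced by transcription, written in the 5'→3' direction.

The mRNA has the sequence of the coding strand (reverse complement of the template) with T→U. Reverse complement of GAGACCATGAACGAGCCGAATCTTACCAAGCGTGATGCAAAATACCTACTTCACTCCGTCTTTCCTCACAACAGCTCAG is CTGAGCTGTTGTGAGGAAAGACGGAGTGAAGTAGGTATTTTGCATCACGCTTGGTAAGATTCGGCTCGTTCATGGTCTC; then T→U.

5'-CUGAGCUGUUGUGAGGAAAGACGGAGUGAAGUAGGUAUUUUGCAUCACGCUUGGUAAGAUUCGGCUCGUUCAUGGUCUC-3'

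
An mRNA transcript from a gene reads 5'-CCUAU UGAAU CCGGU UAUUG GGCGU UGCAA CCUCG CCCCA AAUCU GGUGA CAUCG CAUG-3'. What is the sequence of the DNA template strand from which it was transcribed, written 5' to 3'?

5'-CATGCGATGTCACCAGATTTGGGGCGAGGTTGCAACGCCCAATAACCGGATTCAATAGG-3'

Replace U with T to get the coding DNA strand: CCTATTGAATCCGGTTATTGGGCGTTGCAACCTCGCCCCAAATCTGGTGACATCGCATG. The template strand is its reverse complement (complement GGATAACTTAGGCCAATAACCCGCAACGTTGGAGCGGGGTTTAGACCACTGTAGCGTAC, then reverse).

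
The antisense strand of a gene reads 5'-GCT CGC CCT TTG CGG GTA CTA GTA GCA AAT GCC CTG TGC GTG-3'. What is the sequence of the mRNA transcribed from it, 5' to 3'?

The mRNA has the sequence of the coding strand (reverse complement of the template) with T→U. Reverse complement of GCTCGCCCTTTGCGGGTACTAGTAGCAAATGCCCTGTGCGTG is CACGCACAGGGCATTTGCTACTAGTACCCGCAAAGGGCGAGC; then T→U.

5'-CACGCACAGGGCAUUUGCUACUAGUACCCGCAAAGGGCGAGC-3'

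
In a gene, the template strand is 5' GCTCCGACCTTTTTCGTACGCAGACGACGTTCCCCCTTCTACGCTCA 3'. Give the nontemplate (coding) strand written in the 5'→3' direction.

The coding strand is complementary and antiparallel to the template: take the complement (A↔T, G↔C) and reverse.

5'-TGAGCGTAGAAGGGGGAACGTCGTCTGCGTACGAAAAAGGTCGGAGC-3'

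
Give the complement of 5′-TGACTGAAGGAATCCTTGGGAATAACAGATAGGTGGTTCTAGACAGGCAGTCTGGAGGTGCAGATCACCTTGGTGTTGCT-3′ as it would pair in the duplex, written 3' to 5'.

Base-pairing A↔T, G↔C gives the complement. The complementary strand is antiparallel, so paired with a 5'→3' strand it runs 3'→5'.

3'-ACTGACTTCCTTAGGAACCCTTATTGTCTATCCACCAAGATCTGTCCGTCAGACCTCCACGTCTAGTGGAACCACAACGA-5'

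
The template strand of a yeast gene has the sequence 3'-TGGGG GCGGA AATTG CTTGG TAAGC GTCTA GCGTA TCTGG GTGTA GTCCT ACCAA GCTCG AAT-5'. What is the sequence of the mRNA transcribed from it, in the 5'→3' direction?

5'-ACCCCCGCCUUUAACGAACCAUUCGCAGAUCGCAUAGACCCACAUCAGGAUGGUUCGAGCUUA-3'

Reading the template 3'→5' as shown, RNA polymerase pairs each base (A→U, T→A, G↔C) to build mRNA 5'→3' directly.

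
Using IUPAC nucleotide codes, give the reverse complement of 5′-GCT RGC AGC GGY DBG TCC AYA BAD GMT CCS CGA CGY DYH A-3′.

Standard pairs A↔T, G↔C; ambiguity codes pair R↔Y, M↔K, S↔S, B↔V, D↔H. Complement (CGAYCGTCGCCRHVCAGGTRTVTHCKAGGSGCTGCRHRDT), then reverse for 5'→3'.

5'-TDRHRCGTCGSGGAKCHTVTRTGGACVHRCCGCTGCYAGC-3'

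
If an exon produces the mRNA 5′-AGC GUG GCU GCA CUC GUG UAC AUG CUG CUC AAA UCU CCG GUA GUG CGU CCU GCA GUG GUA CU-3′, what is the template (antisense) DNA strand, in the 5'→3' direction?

5'-AGTACCACTGCAGGACGCACTACCGGAGATTTGAGCAGCATGTACACGAGTGCAGCCACGCT-3'

Replace U with T to get the coding DNA strand: AGCGTGGCTGCACTCGTGTACATGCTGCTCAAATCTCCGGTAGTGCGTCCTGCAGTGGTACT. The template strand is its reverse complement (complement TCGCACCGACGTGAGCACATGTACGACGAGTTTAGAGGCCATCACGCAGGACGTCACCATGA, then reverse).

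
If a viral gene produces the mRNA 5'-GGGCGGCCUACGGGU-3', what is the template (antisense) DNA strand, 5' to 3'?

5'-ACCCGTAGGCCGCCC-3'

Replace U with T to get the coding DNA strand: GGGCGGCCTACGGGT. The template strand is its reverse complement (complement CCCGCCGGATGCCCA, then reverse).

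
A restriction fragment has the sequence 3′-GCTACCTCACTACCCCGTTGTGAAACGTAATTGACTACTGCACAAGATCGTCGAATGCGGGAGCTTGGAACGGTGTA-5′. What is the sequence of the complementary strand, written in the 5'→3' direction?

The strand is given 3'→5', so its complement runs 5'→3' in the same left-to-right order: pair each base A↔T, G↔C.

5'-CGATGGAGTGATGGGGCAACACTTTGCATTAACTGATGACGTGTTCTAGCAGCTTACGCCCTCGAACCTTGCCACAT-3'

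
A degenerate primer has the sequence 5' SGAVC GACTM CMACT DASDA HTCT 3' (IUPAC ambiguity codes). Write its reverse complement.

5′-AGADTHSTHAGTKGKAGTCGBTCS-3′

Standard pairs A↔T, G↔C; ambiguity codes pair M↔K, S↔S, D↔H, V↔B. Complement (SCTBGCTGAKGKTGAHTSHTDAGA), then reverse for 5'→3'.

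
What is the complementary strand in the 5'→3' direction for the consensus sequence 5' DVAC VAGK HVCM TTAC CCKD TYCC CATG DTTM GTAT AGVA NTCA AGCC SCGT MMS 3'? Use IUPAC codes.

5'-SKKACGSGGCTTGANTBCTATACKAAHCATGGGRAHMGGGTAAKGBDMCTBGTBH-3'

Standard pairs A↔T, G↔C; ambiguity codes pair Y↔R, M↔K, S↔S, D↔H, V↔B, N↔N. Complement (HBTGBTCMDBGKAATGGGMHARGGGTACHAAKCATATCBTNAGTTCGGSGCAKKS), then reverse for 5'→3'.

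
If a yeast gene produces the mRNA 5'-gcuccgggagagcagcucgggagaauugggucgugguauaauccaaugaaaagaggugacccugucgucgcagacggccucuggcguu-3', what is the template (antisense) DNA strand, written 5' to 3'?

Replace U with T to get the coding DNA strand: GCTCCGGGAGAGCAGCTCGGGAGAATTGGGTCGTGGTATAATCCAATGAAAAGAGGTGACCCTGTCGTCGCAGACGGCCTCTGGCGTT. The template strand is its reverse complement (complement CGAGGCCCTCTCGTCGAGCCCTCTTAACCCAGCACCATATTAGGTTACTTTTCTCCACTGGGACAGCAGCGTCTGCCGGAGACCGCAA, then reverse).

5'-AACGCCAGAGGCCGTCTGCGACGACAGGGTCACCTCTTTTCATTGGATTATACCACGACCCAATTCTCCCGAGCTGCTCTCCCGGAGC-3'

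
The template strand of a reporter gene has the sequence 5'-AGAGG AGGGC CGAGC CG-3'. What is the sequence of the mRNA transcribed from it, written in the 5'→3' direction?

The mRNA has the sequence of the coding strand (reverse complement of the template) with T→U. Reverse complement of AGAGGAGGGCCGAGCCG is CGGCTCGGCCCTCCTCT; then T→U.

5′-CGGCUCGGCCCUCCUCU-3′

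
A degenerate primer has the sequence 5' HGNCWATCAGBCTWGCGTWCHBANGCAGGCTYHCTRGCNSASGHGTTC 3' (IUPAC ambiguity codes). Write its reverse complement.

Standard pairs A↔T, G↔C; ambiguity codes pair R↔Y, W↔W, S↔S, B↔V, H↔D, N↔N. Complement (DCNGWTAGTCVGAWCGCAWGDVTNCGTCCGARDGAYCGNSTSCDCAAG), then reverse for 5'→3'.

5'-GAACDCSTSNGCYAGDRAGCCTGCNTVDGWACGCWAGVCTGATWGNCD-3'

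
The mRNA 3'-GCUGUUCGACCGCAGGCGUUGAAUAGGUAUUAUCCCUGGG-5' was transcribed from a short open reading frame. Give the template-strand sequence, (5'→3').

5'-CGACAAGCTGGCGTCCGCAACTTATCCATAATAGGGACCC-3'

Written 5'→3' the mRNA is GGGUCCCUAUUAUGGAUAAGUUGCGGACGCCAGCUUGUCG, so the coding DNA strand is GGGTCCCTATTATGGATAAGTTGCGGACGCCAGCTTGTCG. The template is its reverse complement.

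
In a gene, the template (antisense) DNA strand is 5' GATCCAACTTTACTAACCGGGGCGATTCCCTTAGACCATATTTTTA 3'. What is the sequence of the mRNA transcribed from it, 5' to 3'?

RNA polymerase reads the template 3'→5' and synthesizes mRNA 5'→3' by base-pairing (A→U, T→A, G↔C). The complement of the template is CTAGGTTGAAATGATTGGCCCCGCTAAGGGAATCTGGTATAAAAAT; antiparallel, so 5'→3' the coding strand is TAAAAATATGGTCTAAGGGAATCGCCCCGGTTAGTAAAGTTGGATC. Replace T with U for the mRNA.

5'-UAAAAAUAUGGUCUAAGGGAAUCGCCCCGGUUAGUAAAGUUGGAUC-3'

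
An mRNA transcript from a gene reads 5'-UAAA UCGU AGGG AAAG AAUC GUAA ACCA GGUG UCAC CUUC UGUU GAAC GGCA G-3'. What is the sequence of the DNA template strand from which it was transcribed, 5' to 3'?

5'-CTGCCGTTCAACAGAAGGTGACACCTGGTTTACGATTCTTTCCCTACGATTTA-3'

Replace U with T to get the coding DNA strand: TAAATCGTAGGGAAAGAATCGTAAACCAGGTGTCACCTTCTGTTGAACGGCAG. The template strand is its reverse complement (complement ATTTAGCATCCCTTTCTTAGCATTTGGTCCACAGTGGAAGACAACTTGCCGTC, then reverse).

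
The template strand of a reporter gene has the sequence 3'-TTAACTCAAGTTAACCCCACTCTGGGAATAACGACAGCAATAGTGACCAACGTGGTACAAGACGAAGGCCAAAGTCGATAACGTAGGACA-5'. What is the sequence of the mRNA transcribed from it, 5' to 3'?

5′-AAUUGAGUUCAAUUGGGGUGAGACCCUUAUUGCUGUCGUUAUCACUGGUUGCACCAUGUUCUGCUUCCGGUUUCAGCUAUUGCAUCCUGU-3′

Reading the template 3'→5' as shown, RNA polymerase pairs each base (A→U, T→A, G↔C) to build mRNA 5'→3' directly.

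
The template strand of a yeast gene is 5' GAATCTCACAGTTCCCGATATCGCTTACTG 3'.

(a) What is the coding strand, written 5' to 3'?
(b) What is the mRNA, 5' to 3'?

(a) 5'-CAGTAAGCGATATCGGGAACTGTGAGATTC-3'
(b) 5'-CAGUAAGCGAUAUCGGGAACUGUGAGAUUC-3'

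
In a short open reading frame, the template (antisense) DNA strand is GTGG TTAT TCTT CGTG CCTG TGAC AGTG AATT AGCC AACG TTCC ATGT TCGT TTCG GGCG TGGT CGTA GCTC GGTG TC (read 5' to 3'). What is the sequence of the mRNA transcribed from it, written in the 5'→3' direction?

5'-GACACCGAGCUACGACCACGCCCGAAACGAACAUGGAACGUUGGCUAAUUCACUGUCACAGGCACGAAGAAUAACCAC-3'

The mRNA has the sequence of the coding strand (reverse complement of the template) with T→U. Reverse complement of GTGGTTATTCTTCGTGCCTGTGACAGTGAATTAGCCAACGTTCCATGTTCGTTTCGGGCGTGGTCGTAGCTCGGTGTC is GACACCGAGCTACGACCACGCCCGAAACGAACATGGAACGTTGGCTAATTCACTGTCACAGGCACGAAGAATAACCAC; then T→U.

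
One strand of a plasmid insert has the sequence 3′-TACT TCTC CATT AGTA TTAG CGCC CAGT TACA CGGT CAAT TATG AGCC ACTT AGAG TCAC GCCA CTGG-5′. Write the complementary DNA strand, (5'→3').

5'-ATGAAGAGGTAATCATAATCGCGGGTCAATGTGCCAGTTAATACTCGGTGAATCTCAGTGCGGTGACC-3'

The strand is given 3'→5', so its complement runs 5'→3' in the same left-to-right order: pair each base A↔T, G↔C.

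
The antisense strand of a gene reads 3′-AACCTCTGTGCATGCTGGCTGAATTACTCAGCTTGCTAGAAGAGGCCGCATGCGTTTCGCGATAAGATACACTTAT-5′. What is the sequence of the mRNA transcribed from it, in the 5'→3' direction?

Reading the template 3'→5' as shown, RNA polymerase pairs each base (A→U, T→A, G↔C) to build mRNA 5'→3' directly.

5'-UUGGAGACACGUACGACCGACUUAAUGAGUCGAACGAUCUUCUCCGGCGUACGCAAAGCGCUAUUCUAUGUGAAUA-3'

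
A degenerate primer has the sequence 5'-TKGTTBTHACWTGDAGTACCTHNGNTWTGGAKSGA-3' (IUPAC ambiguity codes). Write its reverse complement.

Standard pairs A↔T, G↔C; ambiguity codes pair K↔M, W↔W, S↔S, B↔V, D↔H, N↔N. Complement (AMCAAVADTGWACHTCATGGADNCNAWACCTMSCT), then reverse for 5'→3'.

5'-TCSMTCCAWANCNDAGGTACTHCAWGTDAVAACMA-3'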